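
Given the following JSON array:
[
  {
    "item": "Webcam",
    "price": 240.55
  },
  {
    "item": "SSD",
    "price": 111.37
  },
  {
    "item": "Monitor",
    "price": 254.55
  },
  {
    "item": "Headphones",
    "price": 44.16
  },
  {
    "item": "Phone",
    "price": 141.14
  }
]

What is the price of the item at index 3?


Array index 3 -> Headphones
price = 44.16

ANSWER: 44.16


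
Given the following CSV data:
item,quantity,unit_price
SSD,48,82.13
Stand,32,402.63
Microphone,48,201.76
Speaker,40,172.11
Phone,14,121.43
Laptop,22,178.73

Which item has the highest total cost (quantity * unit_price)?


Computing row totals:
  SSD: 3942.24
  Stand: 12884.16
  Microphone: 9684.48
  Speaker: 6884.4
  Phone: 1700.02
  Laptop: 3932.06
Maximum: Stand (12884.16)

ANSWER: Stand


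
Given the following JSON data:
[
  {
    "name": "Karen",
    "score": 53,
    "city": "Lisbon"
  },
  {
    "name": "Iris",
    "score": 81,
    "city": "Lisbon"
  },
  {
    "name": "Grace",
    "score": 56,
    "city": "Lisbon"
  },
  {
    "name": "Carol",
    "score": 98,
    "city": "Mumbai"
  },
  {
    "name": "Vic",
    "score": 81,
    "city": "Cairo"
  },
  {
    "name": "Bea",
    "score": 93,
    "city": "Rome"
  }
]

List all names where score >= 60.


Filtering records where score >= 60:
  Karen (score=53) -> no
  Iris (score=81) -> YES
  Grace (score=56) -> no
  Carol (score=98) -> YES
  Vic (score=81) -> YES
  Bea (score=93) -> YES


ANSWER: Iris, Carol, Vic, Bea


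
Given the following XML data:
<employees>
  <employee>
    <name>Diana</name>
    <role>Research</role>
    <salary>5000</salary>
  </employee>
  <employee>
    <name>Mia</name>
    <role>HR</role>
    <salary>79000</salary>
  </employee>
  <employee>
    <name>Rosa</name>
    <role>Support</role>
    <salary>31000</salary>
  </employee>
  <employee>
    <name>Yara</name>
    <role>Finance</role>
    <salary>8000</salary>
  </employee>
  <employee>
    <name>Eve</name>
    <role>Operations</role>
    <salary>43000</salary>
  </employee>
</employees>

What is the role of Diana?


Searching for <employee> with <name>Diana</name>
Found at position 1
<role>Research</role>

ANSWER: Research


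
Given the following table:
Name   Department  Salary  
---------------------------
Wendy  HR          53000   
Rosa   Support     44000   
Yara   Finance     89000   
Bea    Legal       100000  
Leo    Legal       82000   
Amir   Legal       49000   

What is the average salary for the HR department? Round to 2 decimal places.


HR department members:
  Wendy: 53000
Sum = 53000
Count = 1
Average = 53000 / 1 = 53000.00

ANSWER: 53000.00


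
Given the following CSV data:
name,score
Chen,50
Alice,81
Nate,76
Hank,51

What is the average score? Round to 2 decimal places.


Scores: 50, 81, 76, 51
Sum = 258
Count = 4
Average = 258 / 4 = 64.50

ANSWER: 64.50


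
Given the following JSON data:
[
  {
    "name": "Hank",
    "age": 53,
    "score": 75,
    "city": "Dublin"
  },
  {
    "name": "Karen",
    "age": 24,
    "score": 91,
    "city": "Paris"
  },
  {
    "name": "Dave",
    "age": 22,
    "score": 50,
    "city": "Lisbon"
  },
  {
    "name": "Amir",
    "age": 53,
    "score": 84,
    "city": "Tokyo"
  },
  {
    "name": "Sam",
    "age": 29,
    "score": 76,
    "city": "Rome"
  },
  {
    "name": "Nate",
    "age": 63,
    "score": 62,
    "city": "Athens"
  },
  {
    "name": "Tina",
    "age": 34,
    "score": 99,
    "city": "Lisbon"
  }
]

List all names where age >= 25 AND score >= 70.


Checking both conditions:
  Hank (age=53, score=75) -> YES
  Karen (age=24, score=91) -> no
  Dave (age=22, score=50) -> no
  Amir (age=53, score=84) -> YES
  Sam (age=29, score=76) -> YES
  Nate (age=63, score=62) -> no
  Tina (age=34, score=99) -> YES


ANSWER: Hank, Amir, Sam, Tina


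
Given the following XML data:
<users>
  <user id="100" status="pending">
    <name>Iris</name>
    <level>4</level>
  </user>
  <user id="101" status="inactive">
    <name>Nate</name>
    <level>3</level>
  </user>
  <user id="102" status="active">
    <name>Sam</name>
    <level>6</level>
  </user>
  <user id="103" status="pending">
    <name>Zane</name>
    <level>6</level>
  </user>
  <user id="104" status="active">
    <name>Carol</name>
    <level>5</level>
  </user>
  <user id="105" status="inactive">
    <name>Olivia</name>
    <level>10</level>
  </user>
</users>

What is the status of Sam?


Finding user with name = Sam
user id="102" status="active"

ANSWER: active


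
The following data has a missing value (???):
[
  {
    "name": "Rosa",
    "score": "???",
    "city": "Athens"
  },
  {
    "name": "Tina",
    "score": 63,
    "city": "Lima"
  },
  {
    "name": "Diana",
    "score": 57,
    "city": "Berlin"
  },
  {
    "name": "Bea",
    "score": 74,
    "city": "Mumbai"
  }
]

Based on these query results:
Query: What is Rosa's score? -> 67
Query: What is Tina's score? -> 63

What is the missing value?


The missing value is Rosa's score
From query: Rosa's score = 67

ANSWER: 67


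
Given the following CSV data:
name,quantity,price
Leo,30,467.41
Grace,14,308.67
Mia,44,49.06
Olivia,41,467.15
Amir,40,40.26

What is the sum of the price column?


Values in 'price' column:
  Row 1: 467.41
  Row 2: 308.67
  Row 3: 49.06
  Row 4: 467.15
  Row 5: 40.26
Sum = 467.41 + 308.67 + 49.06 + 467.15 + 40.26 = 1332.55

ANSWER: 1332.55


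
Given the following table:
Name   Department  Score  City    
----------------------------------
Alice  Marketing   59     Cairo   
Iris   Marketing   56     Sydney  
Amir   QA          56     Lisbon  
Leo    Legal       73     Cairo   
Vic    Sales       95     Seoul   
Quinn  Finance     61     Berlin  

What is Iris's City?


Row 2: Iris
City = Sydney

ANSWER: Sydney


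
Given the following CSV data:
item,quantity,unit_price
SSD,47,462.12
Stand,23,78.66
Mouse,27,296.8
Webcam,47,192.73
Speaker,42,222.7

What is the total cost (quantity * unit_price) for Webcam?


Row: Webcam
quantity = 47
unit_price = 192.73
total = 47 * 192.73 = 9058.31

ANSWER: 9058.31


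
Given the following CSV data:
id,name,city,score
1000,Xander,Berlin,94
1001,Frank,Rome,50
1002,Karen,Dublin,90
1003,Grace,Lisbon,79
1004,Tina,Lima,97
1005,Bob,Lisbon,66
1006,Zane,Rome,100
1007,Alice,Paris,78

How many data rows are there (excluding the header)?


Counting rows (excluding header):
Header: id,name,city,score
Data rows: 8

ANSWER: 8


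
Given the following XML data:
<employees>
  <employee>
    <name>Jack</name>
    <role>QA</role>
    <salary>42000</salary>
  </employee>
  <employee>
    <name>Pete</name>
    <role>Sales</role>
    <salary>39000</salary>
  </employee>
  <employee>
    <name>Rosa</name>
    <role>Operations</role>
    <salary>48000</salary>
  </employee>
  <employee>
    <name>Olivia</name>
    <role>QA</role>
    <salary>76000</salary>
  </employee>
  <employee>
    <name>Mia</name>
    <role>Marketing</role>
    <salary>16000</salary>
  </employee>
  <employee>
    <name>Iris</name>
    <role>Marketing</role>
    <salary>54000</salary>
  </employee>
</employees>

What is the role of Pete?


Searching for <employee> with <name>Pete</name>
Found at position 2
<role>Sales</role>

ANSWER: Sales


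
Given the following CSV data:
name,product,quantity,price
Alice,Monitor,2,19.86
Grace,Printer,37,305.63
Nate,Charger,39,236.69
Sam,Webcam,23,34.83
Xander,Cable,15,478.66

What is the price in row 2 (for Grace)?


Row 2: Grace
Column 'price' = 305.63

ANSWER: 305.63


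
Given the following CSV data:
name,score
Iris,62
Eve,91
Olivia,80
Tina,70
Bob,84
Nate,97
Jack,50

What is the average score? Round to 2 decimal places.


Scores: 62, 91, 80, 70, 84, 97, 50
Sum = 534
Count = 7
Average = 534 / 7 = 76.29

ANSWER: 76.29


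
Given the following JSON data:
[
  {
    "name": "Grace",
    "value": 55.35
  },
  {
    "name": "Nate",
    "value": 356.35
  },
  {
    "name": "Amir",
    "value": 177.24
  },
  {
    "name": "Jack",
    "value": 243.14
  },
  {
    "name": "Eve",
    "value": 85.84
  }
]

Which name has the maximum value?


Comparing values:
  Grace: 55.35
  Nate: 356.35
  Amir: 177.24
  Jack: 243.14
  Eve: 85.84
Maximum: Nate (356.35)

ANSWER: Nate


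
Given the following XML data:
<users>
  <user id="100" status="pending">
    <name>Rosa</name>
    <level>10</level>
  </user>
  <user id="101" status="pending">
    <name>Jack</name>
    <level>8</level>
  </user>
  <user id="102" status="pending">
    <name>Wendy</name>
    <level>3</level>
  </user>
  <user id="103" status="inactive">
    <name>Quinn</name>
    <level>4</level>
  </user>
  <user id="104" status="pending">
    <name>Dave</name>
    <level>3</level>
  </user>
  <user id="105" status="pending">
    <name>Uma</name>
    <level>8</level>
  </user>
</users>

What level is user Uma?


Finding user: Uma
<level>8</level>

ANSWER: 8


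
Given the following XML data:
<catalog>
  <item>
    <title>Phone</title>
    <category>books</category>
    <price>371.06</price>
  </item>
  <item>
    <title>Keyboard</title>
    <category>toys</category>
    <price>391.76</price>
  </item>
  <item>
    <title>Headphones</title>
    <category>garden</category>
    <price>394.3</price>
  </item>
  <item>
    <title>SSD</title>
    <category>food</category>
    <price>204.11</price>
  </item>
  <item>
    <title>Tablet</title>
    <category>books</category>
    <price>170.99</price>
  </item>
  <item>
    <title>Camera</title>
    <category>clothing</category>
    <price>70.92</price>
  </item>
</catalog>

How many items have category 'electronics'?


Scanning <item> elements for <category>electronics</category>:
Count: 0

ANSWER: 0


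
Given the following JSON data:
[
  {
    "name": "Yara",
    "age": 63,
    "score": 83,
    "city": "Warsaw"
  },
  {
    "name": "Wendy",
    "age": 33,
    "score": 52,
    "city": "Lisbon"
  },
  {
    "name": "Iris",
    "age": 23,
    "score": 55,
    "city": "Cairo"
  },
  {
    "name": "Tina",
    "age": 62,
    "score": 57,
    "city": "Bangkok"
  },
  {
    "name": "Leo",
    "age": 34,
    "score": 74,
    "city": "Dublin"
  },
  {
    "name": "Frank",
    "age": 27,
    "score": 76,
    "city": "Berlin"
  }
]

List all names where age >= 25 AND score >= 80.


Checking both conditions:
  Yara (age=63, score=83) -> YES
  Wendy (age=33, score=52) -> no
  Iris (age=23, score=55) -> no
  Tina (age=62, score=57) -> no
  Leo (age=34, score=74) -> no
  Frank (age=27, score=76) -> no


ANSWER: Yara


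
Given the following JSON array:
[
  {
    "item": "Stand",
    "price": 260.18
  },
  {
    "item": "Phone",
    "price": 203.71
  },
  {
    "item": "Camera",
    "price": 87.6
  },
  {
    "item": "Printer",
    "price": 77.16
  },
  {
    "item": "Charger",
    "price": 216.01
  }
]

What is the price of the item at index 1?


Array index 1 -> Phone
price = 203.71

ANSWER: 203.71


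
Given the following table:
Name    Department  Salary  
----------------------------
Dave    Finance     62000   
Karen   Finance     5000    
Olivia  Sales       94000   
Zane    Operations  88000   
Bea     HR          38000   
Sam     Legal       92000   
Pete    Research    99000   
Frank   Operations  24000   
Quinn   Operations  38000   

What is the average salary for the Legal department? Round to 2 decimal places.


Legal department members:
  Sam: 92000
Sum = 92000
Count = 1
Average = 92000 / 1 = 92000.00

ANSWER: 92000.00


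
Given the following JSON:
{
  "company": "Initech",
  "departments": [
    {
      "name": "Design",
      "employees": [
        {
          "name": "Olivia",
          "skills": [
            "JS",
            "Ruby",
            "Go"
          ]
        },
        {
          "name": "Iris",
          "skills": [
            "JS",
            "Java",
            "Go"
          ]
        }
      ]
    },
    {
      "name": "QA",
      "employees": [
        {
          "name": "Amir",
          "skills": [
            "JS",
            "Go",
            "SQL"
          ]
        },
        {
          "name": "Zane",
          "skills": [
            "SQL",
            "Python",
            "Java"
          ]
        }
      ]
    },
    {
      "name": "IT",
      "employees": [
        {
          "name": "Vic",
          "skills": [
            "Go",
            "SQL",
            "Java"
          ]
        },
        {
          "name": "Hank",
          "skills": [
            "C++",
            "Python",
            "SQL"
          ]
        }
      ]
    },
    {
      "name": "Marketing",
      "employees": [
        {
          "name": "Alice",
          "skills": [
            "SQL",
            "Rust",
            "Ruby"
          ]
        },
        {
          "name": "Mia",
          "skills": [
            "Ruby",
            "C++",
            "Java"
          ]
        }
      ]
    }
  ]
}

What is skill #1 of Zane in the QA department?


Path: departments[1].employees[1].skills[0]
Value: SQL

ANSWER: SQL


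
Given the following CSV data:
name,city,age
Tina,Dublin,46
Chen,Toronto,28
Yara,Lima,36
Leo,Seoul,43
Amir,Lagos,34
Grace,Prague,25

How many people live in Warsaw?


Scanning city column for 'Warsaw':
Total matches: 0

ANSWER: 0


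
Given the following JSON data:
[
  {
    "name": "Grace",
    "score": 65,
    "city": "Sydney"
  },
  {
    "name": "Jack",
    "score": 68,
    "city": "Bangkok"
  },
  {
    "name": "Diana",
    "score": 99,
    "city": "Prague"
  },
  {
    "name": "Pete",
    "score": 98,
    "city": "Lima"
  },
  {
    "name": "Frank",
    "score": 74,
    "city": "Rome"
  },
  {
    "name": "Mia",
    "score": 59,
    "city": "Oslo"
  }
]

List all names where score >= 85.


Filtering records where score >= 85:
  Grace (score=65) -> no
  Jack (score=68) -> no
  Diana (score=99) -> YES
  Pete (score=98) -> YES
  Frank (score=74) -> no
  Mia (score=59) -> no


ANSWER: Diana, Pete


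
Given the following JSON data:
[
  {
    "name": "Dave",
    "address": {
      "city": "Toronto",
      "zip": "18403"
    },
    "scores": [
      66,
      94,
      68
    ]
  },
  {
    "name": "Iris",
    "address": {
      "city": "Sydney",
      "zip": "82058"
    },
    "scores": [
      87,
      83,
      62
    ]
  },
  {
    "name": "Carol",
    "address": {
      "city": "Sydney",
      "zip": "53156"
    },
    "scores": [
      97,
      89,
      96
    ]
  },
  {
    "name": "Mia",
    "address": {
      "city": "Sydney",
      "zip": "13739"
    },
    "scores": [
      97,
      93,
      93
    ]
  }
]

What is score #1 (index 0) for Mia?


Path: records[3].scores[0]
Value: 97

ANSWER: 97


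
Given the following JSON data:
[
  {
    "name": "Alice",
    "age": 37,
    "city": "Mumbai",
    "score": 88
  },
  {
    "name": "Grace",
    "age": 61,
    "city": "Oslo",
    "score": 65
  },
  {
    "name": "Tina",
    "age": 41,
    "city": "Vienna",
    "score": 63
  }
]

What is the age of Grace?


Looking up record where name = Grace
Record index: 1
Field 'age' = 61

ANSWER: 61


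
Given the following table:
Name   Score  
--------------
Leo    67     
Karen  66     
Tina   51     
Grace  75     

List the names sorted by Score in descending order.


Sorting by Score (descending):
  Grace: 75
  Leo: 67
  Karen: 66
  Tina: 51


ANSWER: Grace, Leo, Karen, Tina


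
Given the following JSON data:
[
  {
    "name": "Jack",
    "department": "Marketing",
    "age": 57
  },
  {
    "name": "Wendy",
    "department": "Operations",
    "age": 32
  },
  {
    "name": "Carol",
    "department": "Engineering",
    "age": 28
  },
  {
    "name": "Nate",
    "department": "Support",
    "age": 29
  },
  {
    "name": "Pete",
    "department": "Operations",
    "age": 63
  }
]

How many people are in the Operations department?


Scanning records for department = Operations
  Record 1: Wendy
  Record 4: Pete
Count: 2

ANSWER: 2


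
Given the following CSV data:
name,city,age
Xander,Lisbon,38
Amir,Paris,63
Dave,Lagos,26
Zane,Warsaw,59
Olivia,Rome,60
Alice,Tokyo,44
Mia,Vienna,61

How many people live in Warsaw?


Scanning city column for 'Warsaw':
  Row 4: Zane -> MATCH
Total matches: 1

ANSWER: 1


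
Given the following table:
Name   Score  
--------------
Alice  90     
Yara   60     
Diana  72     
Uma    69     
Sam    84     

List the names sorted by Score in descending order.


Sorting by Score (descending):
  Alice: 90
  Sam: 84
  Diana: 72
  Uma: 69
  Yara: 60


ANSWER: Alice, Sam, Diana, Uma, Yara


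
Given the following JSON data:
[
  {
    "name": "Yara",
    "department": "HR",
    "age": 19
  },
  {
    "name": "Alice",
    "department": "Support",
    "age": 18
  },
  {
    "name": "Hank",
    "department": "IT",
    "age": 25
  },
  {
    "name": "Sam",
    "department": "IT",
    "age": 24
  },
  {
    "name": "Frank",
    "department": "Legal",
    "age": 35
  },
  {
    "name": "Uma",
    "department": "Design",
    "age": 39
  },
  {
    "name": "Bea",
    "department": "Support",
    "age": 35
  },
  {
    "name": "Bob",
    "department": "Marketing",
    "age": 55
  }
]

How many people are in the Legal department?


Scanning records for department = Legal
  Record 4: Frank
Count: 1

ANSWER: 1


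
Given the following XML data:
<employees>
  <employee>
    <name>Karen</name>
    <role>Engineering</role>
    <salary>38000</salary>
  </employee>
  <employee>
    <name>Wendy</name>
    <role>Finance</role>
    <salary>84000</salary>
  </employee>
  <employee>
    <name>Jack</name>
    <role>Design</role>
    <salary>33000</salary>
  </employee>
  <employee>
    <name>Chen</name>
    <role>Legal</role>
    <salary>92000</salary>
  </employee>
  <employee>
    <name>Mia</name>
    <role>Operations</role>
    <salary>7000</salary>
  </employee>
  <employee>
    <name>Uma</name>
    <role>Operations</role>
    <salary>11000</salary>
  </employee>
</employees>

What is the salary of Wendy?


Searching for <employee> with <name>Wendy</name>
Found at position 2
<salary>84000</salary>

ANSWER: 84000


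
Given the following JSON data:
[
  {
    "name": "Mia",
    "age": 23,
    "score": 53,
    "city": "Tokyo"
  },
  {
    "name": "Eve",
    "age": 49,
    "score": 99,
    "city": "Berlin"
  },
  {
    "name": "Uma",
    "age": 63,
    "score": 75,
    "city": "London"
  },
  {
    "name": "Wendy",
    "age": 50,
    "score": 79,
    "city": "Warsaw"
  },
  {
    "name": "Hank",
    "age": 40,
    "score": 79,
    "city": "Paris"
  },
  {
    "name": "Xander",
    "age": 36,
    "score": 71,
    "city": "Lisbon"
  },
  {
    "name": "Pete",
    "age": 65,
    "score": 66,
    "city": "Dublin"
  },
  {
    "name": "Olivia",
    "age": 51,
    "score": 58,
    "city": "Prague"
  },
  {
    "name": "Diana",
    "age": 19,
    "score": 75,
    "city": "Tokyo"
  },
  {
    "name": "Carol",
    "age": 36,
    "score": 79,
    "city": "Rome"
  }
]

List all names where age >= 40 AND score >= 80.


Checking both conditions:
  Mia (age=23, score=53) -> no
  Eve (age=49, score=99) -> YES
  Uma (age=63, score=75) -> no
  Wendy (age=50, score=79) -> no
  Hank (age=40, score=79) -> no
  Xander (age=36, score=71) -> no
  Pete (age=65, score=66) -> no
  Olivia (age=51, score=58) -> no
  Diana (age=19, score=75) -> no
  Carol (age=36, score=79) -> no


ANSWER: Eve


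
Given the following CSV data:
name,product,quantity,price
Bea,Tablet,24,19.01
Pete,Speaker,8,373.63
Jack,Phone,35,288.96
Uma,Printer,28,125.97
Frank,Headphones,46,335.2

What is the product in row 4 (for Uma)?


Row 4: Uma
Column 'product' = Printer

ANSWER: Printer


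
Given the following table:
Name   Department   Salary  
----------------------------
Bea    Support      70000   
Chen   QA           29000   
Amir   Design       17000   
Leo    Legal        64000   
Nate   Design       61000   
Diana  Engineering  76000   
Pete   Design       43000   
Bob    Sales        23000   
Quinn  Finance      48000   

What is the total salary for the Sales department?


Sales department members:
  Bob: 23000
Total = 23000 = 23000

ANSWER: 23000


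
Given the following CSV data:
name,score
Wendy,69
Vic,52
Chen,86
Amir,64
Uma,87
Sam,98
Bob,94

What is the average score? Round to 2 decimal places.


Scores: 69, 52, 86, 64, 87, 98, 94
Sum = 550
Count = 7
Average = 550 / 7 = 78.57

ANSWER: 78.57


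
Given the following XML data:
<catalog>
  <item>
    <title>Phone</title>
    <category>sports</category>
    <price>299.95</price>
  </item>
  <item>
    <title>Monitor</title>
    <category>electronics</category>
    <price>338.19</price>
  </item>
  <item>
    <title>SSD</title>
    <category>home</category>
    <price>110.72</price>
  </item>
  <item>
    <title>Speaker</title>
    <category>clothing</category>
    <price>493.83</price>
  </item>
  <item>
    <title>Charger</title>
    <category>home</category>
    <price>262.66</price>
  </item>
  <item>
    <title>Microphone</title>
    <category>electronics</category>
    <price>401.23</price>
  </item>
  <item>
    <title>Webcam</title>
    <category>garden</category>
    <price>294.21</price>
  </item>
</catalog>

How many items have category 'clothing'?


Scanning <item> elements for <category>clothing</category>:
  Item 4: Speaker -> MATCH
Count: 1

ANSWER: 1


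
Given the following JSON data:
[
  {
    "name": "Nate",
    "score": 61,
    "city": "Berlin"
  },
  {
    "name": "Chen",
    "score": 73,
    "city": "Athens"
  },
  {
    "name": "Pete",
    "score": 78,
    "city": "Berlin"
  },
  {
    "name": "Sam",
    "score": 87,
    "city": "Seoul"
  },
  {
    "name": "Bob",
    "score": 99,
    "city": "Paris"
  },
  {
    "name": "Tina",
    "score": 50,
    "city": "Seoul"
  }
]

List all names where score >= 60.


Filtering records where score >= 60:
  Nate (score=61) -> YES
  Chen (score=73) -> YES
  Pete (score=78) -> YES
  Sam (score=87) -> YES
  Bob (score=99) -> YES
  Tina (score=50) -> no


ANSWER: Nate, Chen, Pete, Sam, Bob


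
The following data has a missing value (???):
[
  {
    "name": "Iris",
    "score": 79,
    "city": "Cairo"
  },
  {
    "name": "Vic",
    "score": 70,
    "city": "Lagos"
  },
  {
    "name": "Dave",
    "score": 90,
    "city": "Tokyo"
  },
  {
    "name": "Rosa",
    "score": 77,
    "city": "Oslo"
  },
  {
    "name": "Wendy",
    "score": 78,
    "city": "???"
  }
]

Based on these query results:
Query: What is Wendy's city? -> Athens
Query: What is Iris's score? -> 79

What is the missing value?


The missing value is Wendy's city
From query: Wendy's city = Athens

ANSWER: Athens


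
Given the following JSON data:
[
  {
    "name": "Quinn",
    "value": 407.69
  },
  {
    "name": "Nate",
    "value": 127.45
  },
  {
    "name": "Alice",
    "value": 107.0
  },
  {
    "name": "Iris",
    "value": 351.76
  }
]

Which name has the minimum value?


Comparing values:
  Quinn: 407.69
  Nate: 127.45
  Alice: 107.0
  Iris: 351.76
Minimum: Alice (107.0)

ANSWER: Alice


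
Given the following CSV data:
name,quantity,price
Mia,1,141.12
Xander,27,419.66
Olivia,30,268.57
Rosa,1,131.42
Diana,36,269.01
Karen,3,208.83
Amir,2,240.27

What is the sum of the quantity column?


Values in 'quantity' column:
  Row 1: 1
  Row 2: 27
  Row 3: 30
  Row 4: 1
  Row 5: 36
  Row 6: 3
  Row 7: 2
Sum = 1 + 27 + 30 + 1 + 36 + 3 + 2 = 100

ANSWER: 100


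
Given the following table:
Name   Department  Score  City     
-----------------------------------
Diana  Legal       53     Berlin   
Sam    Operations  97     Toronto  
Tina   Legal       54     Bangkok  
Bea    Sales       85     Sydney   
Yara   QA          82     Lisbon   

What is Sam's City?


Row 2: Sam
City = Toronto

ANSWER: Toronto


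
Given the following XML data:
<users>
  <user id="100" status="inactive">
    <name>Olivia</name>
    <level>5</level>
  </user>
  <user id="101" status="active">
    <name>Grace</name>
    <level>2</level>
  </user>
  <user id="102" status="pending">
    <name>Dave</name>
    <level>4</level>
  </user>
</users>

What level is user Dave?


Finding user: Dave
<level>4</level>

ANSWER: 4


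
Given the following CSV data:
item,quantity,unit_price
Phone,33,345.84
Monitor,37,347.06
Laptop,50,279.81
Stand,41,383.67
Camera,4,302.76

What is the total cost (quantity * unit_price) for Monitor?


Row: Monitor
quantity = 37
unit_price = 347.06
total = 37 * 347.06 = 12841.22

ANSWER: 12841.22


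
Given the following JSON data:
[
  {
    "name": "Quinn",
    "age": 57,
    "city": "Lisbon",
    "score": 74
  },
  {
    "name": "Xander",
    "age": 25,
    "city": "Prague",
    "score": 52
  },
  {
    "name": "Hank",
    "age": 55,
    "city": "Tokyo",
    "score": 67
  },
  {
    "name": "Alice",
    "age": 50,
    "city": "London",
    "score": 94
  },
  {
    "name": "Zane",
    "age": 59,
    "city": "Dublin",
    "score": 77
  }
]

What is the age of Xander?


Looking up record where name = Xander
Record index: 1
Field 'age' = 25

ANSWER: 25


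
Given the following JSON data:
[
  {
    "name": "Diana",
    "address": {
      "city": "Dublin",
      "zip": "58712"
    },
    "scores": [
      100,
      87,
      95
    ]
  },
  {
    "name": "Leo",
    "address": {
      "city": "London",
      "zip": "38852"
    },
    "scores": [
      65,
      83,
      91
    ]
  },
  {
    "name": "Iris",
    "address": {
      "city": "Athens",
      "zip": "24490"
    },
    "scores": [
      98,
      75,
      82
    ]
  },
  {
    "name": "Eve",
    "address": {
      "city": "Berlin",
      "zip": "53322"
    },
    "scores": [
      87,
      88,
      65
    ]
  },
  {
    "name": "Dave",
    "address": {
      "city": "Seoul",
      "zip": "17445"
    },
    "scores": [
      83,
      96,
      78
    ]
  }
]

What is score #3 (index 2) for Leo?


Path: records[1].scores[2]
Value: 91

ANSWER: 91


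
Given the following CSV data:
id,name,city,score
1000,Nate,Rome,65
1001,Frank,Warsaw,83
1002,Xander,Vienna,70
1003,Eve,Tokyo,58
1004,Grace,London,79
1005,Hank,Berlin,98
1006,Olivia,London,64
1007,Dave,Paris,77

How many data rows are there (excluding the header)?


Counting rows (excluding header):
Header: id,name,city,score
Data rows: 8

ANSWER: 8


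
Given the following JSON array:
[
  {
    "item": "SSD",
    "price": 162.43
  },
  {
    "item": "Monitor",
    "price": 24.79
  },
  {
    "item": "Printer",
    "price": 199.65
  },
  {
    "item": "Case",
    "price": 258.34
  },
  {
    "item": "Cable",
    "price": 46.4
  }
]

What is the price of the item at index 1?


Array index 1 -> Monitor
price = 24.79

ANSWER: 24.79


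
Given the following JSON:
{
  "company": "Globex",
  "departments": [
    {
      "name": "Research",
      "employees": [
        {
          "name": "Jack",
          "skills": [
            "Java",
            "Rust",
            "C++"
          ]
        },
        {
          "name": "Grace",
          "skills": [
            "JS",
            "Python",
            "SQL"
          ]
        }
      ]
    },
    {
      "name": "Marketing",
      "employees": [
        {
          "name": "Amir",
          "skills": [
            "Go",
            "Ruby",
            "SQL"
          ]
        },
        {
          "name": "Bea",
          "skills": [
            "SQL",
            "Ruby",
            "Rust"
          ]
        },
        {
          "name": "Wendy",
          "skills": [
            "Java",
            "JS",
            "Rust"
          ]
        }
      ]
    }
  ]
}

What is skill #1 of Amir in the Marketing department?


Path: departments[1].employees[0].skills[0]
Value: Go

ANSWER: Go


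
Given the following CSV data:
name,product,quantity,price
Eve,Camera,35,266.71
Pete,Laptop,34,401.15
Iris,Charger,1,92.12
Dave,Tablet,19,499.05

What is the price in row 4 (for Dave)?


Row 4: Dave
Column 'price' = 499.05

ANSWER: 499.05


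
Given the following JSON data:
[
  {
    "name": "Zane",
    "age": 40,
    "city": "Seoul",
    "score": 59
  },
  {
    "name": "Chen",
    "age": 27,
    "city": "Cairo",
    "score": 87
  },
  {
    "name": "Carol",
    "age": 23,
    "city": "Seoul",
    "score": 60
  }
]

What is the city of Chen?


Looking up record where name = Chen
Record index: 1
Field 'city' = Cairo

ANSWER: Cairo


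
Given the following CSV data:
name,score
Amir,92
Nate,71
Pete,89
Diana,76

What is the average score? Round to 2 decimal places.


Scores: 92, 71, 89, 76
Sum = 328
Count = 4
Average = 328 / 4 = 82.00

ANSWER: 82.00


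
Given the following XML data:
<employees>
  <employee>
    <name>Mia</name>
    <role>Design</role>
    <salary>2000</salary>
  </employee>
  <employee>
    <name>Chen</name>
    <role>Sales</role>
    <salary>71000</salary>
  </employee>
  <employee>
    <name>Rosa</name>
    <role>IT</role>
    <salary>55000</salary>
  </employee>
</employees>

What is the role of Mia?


Searching for <employee> with <name>Mia</name>
Found at position 1
<role>Design</role>

ANSWER: Design


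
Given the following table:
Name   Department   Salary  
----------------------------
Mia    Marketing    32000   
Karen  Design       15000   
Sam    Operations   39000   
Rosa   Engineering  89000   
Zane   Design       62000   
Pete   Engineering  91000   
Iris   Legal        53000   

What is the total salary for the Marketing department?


Marketing department members:
  Mia: 32000
Total = 32000 = 32000

ANSWER: 32000


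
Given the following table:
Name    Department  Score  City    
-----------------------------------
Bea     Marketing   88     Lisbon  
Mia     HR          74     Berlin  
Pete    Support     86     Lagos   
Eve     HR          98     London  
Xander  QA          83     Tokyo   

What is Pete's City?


Row 3: Pete
City = Lagos

ANSWER: Lagos


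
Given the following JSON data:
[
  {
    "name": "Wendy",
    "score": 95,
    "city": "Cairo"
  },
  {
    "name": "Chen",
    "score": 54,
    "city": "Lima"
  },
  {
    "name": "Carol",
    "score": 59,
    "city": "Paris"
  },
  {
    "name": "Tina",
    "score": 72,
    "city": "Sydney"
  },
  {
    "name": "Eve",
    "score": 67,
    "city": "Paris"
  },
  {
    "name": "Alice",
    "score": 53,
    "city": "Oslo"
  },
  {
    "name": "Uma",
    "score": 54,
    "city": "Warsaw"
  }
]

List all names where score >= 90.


Filtering records where score >= 90:
  Wendy (score=95) -> YES
  Chen (score=54) -> no
  Carol (score=59) -> no
  Tina (score=72) -> no
  Eve (score=67) -> no
  Alice (score=53) -> no
  Uma (score=54) -> no


ANSWER: Wendy


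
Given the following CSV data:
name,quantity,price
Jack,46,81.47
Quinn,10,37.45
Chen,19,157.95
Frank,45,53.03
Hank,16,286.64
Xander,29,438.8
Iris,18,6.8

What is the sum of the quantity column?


Values in 'quantity' column:
  Row 1: 46
  Row 2: 10
  Row 3: 19
  Row 4: 45
  Row 5: 16
  Row 6: 29
  Row 7: 18
Sum = 46 + 10 + 19 + 45 + 16 + 29 + 18 = 183

ANSWER: 183


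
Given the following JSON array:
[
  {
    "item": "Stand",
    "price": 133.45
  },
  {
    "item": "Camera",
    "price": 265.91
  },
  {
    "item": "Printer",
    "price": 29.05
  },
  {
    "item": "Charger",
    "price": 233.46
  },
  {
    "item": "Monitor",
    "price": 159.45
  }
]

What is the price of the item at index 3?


Array index 3 -> Charger
price = 233.46

ANSWER: 233.46


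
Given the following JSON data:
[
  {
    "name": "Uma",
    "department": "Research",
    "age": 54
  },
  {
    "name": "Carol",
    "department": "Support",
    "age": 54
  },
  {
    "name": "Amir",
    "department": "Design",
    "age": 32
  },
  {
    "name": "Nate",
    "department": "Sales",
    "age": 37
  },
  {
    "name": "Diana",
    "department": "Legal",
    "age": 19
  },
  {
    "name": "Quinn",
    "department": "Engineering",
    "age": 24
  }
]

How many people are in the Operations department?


Scanning records for department = Operations
  No matches found
Count: 0

ANSWER: 0


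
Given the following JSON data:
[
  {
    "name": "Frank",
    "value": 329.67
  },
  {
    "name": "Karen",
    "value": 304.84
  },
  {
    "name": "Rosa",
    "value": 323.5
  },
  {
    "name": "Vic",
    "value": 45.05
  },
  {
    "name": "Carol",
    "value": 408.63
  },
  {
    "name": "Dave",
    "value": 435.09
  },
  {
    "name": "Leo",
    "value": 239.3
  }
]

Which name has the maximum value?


Comparing values:
  Frank: 329.67
  Karen: 304.84
  Rosa: 323.5
  Vic: 45.05
  Carol: 408.63
  Dave: 435.09
  Leo: 239.3
Maximum: Dave (435.09)

ANSWER: Dave


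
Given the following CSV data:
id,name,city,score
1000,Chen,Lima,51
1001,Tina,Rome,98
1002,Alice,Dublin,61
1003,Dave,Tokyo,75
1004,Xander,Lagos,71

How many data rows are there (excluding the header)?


Counting rows (excluding header):
Header: id,name,city,score
Data rows: 5

ANSWER: 5


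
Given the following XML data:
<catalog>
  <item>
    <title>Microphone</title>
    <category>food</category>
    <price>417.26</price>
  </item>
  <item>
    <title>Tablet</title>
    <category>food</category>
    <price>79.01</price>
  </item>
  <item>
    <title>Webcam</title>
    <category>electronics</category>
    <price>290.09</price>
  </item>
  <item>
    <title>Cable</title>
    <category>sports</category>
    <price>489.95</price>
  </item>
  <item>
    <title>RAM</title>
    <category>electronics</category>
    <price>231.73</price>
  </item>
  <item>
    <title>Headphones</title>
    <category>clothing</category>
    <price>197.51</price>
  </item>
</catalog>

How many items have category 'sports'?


Scanning <item> elements for <category>sports</category>:
  Item 4: Cable -> MATCH
Count: 1

ANSWER: 1


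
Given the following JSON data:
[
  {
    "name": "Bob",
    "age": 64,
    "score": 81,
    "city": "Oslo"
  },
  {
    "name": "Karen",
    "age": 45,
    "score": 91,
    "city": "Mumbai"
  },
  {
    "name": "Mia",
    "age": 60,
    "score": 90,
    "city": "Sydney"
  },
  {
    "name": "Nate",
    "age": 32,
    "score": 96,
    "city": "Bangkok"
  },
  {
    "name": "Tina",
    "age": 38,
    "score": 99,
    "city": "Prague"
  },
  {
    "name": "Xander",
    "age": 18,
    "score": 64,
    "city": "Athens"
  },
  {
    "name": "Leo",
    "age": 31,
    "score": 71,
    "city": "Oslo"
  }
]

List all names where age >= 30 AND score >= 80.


Checking both conditions:
  Bob (age=64, score=81) -> YES
  Karen (age=45, score=91) -> YES
  Mia (age=60, score=90) -> YES
  Nate (age=32, score=96) -> YES
  Tina (age=38, score=99) -> YES
  Xander (age=18, score=64) -> no
  Leo (age=31, score=71) -> no


ANSWER: Bob, Karen, Mia, Nate, Tina


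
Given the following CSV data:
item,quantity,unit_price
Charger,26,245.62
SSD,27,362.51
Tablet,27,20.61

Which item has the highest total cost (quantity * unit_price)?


Computing row totals:
  Charger: 6386.12
  SSD: 9787.77
  Tablet: 556.47
Maximum: SSD (9787.77)

ANSWER: SSD


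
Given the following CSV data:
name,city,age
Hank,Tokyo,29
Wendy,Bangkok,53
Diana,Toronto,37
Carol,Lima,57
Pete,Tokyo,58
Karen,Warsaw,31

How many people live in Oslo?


Scanning city column for 'Oslo':
Total matches: 0

ANSWER: 0


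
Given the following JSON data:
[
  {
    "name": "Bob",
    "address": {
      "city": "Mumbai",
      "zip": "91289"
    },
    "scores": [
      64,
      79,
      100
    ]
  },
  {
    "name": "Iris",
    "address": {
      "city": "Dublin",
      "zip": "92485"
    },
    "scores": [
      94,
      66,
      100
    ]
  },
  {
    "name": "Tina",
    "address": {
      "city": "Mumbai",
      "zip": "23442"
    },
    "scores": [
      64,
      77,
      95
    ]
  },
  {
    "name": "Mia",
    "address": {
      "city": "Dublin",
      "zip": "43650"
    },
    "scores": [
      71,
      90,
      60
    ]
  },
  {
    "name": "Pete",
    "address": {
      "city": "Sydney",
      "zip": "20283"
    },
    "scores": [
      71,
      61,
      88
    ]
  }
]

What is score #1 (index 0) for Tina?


Path: records[2].scores[0]
Value: 64

ANSWER: 64


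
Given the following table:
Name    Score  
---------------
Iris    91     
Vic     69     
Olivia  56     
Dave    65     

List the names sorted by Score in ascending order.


Sorting by Score (ascending):
  Olivia: 56
  Dave: 65
  Vic: 69
  Iris: 91


ANSWER: Olivia, Dave, Vic, Iris


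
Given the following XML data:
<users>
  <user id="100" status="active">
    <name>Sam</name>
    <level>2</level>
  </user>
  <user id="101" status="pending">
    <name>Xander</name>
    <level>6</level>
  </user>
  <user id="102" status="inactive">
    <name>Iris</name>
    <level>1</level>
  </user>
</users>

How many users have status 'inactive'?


Counting users with status='inactive':
  Iris (id=102) -> MATCH
Count: 1

ANSWER: 1


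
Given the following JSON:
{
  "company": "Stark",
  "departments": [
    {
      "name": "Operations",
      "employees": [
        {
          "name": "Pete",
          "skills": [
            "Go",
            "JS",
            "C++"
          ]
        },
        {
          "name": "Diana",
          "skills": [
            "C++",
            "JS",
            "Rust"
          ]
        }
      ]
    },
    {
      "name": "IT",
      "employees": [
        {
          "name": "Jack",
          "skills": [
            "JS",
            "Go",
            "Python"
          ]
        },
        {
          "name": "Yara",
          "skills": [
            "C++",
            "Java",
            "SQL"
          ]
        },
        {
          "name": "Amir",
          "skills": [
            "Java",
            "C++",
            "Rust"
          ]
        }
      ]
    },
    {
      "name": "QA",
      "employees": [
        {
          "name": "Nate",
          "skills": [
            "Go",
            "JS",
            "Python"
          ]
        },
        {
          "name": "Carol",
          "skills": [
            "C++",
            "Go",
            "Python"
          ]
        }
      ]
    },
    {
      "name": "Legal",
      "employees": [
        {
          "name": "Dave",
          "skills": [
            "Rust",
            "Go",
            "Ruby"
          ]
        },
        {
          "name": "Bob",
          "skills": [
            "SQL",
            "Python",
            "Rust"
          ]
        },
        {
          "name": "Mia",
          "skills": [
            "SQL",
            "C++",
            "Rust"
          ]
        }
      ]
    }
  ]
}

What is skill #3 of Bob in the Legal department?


Path: departments[3].employees[1].skills[2]
Value: Rust

ANSWER: Rust


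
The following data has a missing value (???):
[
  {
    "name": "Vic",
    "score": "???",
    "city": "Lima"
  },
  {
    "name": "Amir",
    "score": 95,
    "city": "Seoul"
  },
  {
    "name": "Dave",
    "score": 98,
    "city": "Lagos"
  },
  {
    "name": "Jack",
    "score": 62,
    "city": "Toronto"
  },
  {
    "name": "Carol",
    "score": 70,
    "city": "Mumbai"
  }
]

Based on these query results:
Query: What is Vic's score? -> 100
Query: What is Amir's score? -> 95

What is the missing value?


The missing value is Vic's score
From query: Vic's score = 100

ANSWER: 100


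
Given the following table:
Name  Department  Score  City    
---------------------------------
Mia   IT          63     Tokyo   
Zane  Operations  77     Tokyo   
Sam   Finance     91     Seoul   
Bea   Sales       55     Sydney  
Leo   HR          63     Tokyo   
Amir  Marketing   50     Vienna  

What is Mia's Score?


Row 1: Mia
Score = 63

ANSWER: 63


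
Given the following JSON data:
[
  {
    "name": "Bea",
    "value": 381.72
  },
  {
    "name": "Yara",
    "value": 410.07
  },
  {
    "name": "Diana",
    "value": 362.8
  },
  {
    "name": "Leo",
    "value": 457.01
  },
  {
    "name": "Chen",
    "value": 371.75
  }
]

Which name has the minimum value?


Comparing values:
  Bea: 381.72
  Yara: 410.07
  Diana: 362.8
  Leo: 457.01
  Chen: 371.75
Minimum: Diana (362.8)

ANSWER: Diana


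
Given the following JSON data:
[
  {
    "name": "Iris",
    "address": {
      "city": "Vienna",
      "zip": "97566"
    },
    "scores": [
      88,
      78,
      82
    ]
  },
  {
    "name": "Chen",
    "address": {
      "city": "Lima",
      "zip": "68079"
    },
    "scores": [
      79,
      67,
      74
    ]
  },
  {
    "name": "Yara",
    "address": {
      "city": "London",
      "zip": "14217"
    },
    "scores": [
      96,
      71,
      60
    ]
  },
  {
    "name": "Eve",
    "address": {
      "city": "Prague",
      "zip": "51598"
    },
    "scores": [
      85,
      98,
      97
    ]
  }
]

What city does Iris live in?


Path: records[0].address.city
Value: Vienna

ANSWER: Vienna
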